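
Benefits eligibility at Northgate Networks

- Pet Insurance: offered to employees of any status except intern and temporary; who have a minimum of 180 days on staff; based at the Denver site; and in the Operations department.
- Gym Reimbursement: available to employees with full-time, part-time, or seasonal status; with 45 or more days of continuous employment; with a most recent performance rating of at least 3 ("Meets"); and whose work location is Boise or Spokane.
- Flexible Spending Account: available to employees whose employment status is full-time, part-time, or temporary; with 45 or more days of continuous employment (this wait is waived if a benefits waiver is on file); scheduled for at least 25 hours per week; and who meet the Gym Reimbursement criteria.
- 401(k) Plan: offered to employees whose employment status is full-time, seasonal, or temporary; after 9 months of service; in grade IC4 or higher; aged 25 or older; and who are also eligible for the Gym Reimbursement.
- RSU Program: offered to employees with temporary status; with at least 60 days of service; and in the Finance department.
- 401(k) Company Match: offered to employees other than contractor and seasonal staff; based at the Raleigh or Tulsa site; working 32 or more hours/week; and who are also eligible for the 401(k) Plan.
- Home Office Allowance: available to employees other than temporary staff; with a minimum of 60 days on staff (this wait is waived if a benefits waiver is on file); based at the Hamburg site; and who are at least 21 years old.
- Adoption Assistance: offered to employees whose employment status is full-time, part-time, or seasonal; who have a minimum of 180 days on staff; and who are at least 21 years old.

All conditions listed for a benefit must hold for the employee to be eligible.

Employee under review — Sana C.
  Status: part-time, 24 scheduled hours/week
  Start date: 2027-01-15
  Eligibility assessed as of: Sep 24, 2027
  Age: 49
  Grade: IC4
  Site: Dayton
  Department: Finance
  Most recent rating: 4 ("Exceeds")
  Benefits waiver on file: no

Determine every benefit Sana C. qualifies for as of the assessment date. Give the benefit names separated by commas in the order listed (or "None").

Adoption Assistance

Service from 2027-01-15 to Sep 24, 2027: 252 days.
Pet Insurance — status part-time ✓ (not excluded); service 252 days ≥ 180 days ✓; site Dayton ✗ (not Denver) → not eligible.
Gym Reimbursement — status part-time ✓; service 252 days ≥ 45 days ✓; rating 4 ≥ 3 ✓; site Dayton ✗ (not Boise or Spokane) → not eligible.
Flexible Spending Account — status part-time ✓; no waiver, service 252 days ≥ 45 days ✓; 24 hrs/wk < 25 ✗ → not eligible.
401(k) Plan — status part-time ✗ (requires full-time, seasonal, or temporary) → not eligible.
RSU Program — status part-time ✗ (requires temporary) → not eligible.
401(k) Company Match — status part-time ✓ (not excluded); site Dayton ✗ (not Raleigh or Tulsa) → not eligible.
Home Office Allowance — status part-time ✓ (not excluded); no waiver, service 252 days ≥ 60 days ✓; site Dayton ✗ (not Hamburg) → not eligible.
Adoption Assistance — status part-time ✓; service 252 days ≥ 180 days ✓; age 49 ≥ 21 ✓ → eligible.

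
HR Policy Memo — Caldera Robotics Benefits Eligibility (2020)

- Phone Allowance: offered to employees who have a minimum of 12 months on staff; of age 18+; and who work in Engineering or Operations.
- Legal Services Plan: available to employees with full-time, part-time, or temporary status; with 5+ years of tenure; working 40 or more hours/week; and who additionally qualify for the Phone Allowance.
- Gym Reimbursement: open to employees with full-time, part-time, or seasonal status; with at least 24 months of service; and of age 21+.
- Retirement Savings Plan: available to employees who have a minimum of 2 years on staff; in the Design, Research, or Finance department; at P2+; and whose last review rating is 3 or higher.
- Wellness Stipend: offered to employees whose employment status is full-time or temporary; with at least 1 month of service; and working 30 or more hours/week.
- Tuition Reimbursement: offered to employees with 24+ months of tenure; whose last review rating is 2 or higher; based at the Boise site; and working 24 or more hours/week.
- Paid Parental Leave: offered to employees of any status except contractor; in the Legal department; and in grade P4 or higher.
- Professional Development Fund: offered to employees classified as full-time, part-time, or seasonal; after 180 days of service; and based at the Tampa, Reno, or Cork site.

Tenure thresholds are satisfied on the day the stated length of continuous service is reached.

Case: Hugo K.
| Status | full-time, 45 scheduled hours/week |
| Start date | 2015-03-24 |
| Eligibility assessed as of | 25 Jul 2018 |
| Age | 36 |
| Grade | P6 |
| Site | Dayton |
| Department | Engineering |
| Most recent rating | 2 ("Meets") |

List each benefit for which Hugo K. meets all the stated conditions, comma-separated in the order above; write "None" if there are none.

Phone Allowance, Gym Reimbursement, Wellness Stipend

Service from 2015-03-24 to 25 Jul 2018: 1219 days.
Phone Allowance — service 1219 days ≥ 12 months (≈360 days) ✓; age 36 ≥ 18 ✓; dept Engineering ✓ → eligible.
Legal Services Plan — status full-time ✓; service 1219 days < 5 years (≈1825 days) ✗ → not eligible.
Gym Reimbursement — status full-time ✓; service 1219 days ≥ 24 months (≈720 days) ✓; age 36 ≥ 21 ✓ → eligible.
Retirement Savings Plan — service 1219 days ≥ 2 years (≈730 days) ✓; dept Engineering ✗ → not eligible.
Wellness Stipend — status full-time ✓; service 1219 days ≥ 1 month (≈30 days) ✓; 45 hrs/wk ≥ 30 ✓ → eligible.
Tuition Reimbursement — service 1219 days ≥ 24 months (≈720 days) ✓; rating 2 ≥ 2 ✓; site Dayton ✗ (not Boise) → not eligible.
Paid Parental Leave — status full-time ✓ (not excluded); dept Engineering ✗ → not eligible.
Professional Development Fund — status full-time ✓; service 1219 days ≥ 180 days ✓; site Dayton ✗ (not Tampa, Reno, or Cork) → not eligible.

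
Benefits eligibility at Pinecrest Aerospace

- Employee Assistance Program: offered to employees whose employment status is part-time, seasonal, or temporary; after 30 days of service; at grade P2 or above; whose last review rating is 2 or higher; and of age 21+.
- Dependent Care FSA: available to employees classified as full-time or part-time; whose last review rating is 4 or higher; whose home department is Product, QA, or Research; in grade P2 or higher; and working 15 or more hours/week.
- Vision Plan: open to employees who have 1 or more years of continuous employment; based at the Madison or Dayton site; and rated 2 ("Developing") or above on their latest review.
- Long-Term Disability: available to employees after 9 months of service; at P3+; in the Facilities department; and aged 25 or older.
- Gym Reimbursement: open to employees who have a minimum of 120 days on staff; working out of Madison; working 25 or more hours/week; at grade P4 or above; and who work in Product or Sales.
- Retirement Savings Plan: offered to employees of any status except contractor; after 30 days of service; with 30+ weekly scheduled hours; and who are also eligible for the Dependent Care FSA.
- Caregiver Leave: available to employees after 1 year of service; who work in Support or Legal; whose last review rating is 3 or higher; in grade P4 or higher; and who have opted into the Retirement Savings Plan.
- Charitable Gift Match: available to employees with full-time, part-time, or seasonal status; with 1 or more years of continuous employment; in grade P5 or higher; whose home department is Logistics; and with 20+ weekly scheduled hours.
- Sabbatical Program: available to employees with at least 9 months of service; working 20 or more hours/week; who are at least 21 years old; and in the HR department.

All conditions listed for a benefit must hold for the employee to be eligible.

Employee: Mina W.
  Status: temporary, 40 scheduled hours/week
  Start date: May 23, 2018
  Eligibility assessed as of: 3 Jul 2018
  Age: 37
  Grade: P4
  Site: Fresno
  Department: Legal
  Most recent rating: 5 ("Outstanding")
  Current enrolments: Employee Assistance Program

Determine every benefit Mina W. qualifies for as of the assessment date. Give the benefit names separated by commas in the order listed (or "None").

Service from May 23, 2018 to 3 Jul 2018: 41 days.
Employee Assistance Program — status temporary ✓; service 41 days ≥ 30 days ✓; grade P4 ≥ P2 ✓; rating 5 ≥ 2 ✓; age 37 ≥ 21 ✓ → eligible.
Dependent Care FSA — status temporary ✗ (requires full-time or part-time) → not eligible.
Vision Plan — service 41 days < 1 year (≈365 days) ✗ → not eligible.
Long-Term Disability — service 41 days < 9 months (≈270 days) ✗ → not eligible.
Gym Reimbursement — service 41 days < 120 days ✗ → not eligible.
Retirement Savings Plan — status temporary ✓ (not excluded); service 41 days ≥ 30 days ✓; 40 hrs/wk ≥ 30 ✓; not eligible for Dependent Care FSA ✗ → not eligible.
Caregiver Leave — service 41 days < 1 year (≈365 days) ✗ → not eligible.
Charitable Gift Match — status temporary ✗ (requires full-time, part-time, or seasonal) → not eligible.
Sabbatical Program — service 41 days < 9 months (≈270 days) ✗ → not eligible.

Employee Assistance Program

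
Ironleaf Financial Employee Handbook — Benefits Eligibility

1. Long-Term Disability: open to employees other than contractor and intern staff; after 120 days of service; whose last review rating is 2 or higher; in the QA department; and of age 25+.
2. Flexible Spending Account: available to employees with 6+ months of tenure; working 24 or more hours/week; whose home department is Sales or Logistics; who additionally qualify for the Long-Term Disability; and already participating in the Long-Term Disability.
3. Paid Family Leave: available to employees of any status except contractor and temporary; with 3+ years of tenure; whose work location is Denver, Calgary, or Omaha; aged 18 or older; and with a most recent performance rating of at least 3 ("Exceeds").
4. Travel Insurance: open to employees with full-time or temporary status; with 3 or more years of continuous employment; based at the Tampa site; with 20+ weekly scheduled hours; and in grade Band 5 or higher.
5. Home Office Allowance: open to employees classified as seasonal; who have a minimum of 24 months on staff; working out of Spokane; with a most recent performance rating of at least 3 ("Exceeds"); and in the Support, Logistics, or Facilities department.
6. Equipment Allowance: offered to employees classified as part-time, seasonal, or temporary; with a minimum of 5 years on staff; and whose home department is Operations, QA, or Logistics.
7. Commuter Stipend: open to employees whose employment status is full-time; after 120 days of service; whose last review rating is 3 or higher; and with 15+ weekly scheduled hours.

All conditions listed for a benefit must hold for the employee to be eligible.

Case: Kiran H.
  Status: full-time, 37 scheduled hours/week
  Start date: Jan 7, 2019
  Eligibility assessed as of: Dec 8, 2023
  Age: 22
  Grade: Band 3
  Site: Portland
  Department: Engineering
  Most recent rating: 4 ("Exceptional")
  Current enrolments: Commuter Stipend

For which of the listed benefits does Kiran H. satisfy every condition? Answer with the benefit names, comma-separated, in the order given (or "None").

Commuter Stipend

Service from Jan 7, 2019 to Dec 8, 2023: 1796 days.
Long-Term Disability — status full-time ✓ (not excluded); service 1796 days ≥ 120 days ✓; rating 4 ≥ 2 ✓; dept Engineering ✗ → not eligible.
Flexible Spending Account — service 1796 days ≥ 6 months (≈180 days) ✓; 37 hrs/wk ≥ 24 ✓; dept Engineering ✗ → not eligible.
Paid Family Leave — status full-time ✓ (not excluded); service 1796 days ≥ 3 years (≈1095 days) ✓; site Portland ✗ (not Denver, Calgary, or Omaha) → not eligible.
Travel Insurance — status full-time ✓; service 1796 days ≥ 3 years (≈1095 days) ✓; site Portland ✗ (not Tampa) → not eligible.
Home Office Allowance — status full-time ✗ (requires seasonal) → not eligible.
Equipment Allowance — status full-time ✗ (requires part-time, seasonal, or temporary) → not eligible.
Commuter Stipend — status full-time ✓; service 1796 days ≥ 120 days ✓; rating 4 ≥ 3 ✓; 37 hrs/wk ≥ 15 ✓ → eligible.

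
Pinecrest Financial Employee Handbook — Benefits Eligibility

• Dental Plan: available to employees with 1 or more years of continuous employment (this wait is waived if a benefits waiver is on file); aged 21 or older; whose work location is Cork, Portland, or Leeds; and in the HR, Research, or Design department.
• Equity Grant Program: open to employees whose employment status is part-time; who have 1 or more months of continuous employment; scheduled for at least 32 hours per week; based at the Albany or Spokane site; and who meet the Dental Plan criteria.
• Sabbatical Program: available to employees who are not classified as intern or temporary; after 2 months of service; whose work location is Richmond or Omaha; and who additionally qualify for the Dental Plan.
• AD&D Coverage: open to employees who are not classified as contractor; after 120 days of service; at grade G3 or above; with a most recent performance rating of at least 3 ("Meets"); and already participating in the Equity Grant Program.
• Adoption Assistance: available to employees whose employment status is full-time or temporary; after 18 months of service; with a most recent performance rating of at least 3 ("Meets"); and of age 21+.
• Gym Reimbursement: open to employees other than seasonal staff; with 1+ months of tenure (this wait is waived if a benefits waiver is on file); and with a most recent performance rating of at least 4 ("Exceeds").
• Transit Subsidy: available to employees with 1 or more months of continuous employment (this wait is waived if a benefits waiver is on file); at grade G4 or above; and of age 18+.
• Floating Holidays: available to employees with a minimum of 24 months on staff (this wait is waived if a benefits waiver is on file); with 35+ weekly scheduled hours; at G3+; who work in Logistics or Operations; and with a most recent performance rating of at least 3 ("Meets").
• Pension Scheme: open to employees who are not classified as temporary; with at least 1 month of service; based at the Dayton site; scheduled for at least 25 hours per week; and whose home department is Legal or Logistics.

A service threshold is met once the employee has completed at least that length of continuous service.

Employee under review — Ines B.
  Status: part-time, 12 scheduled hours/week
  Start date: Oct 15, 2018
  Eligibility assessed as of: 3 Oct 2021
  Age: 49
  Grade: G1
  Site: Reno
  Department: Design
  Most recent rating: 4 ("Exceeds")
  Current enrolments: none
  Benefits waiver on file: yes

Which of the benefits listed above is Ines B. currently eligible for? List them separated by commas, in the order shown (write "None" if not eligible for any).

Service from Oct 15, 2018 to 3 Oct 2021: 1084 days.
Dental Plan — benefits waiver on file ✓; age 49 ≥ 21 ✓; site Reno ✗ (not Cork, Portland, or Leeds) → not eligible.
Equity Grant Program — status part-time ✓; service 1084 days ≥ 1 month (≈30 days) ✓; 12 hrs/wk < 32 ✗ → not eligible.
Sabbatical Program — status part-time ✓ (not excluded); service 1084 days ≥ 2 months (≈60 days) ✓; site Reno ✗ (not Richmond or Omaha) → not eligible.
AD&D Coverage — status part-time ✓ (not excluded); service 1084 days ≥ 120 days ✓; grade G1 < G3 ✗ → not eligible.
Adoption Assistance — status part-time ✗ (requires full-time or temporary) → not eligible.
Gym Reimbursement — status part-time ✓ (not excluded); benefits waiver on file ✓; rating 4 ≥ 4 ✓ → eligible.
Transit Subsidy — benefits waiver on file ✓; grade G1 < G4 ✗ → not eligible.
Floating Holidays — benefits waiver on file ✓; 12 hrs/wk < 35 ✗ → not eligible.
Pension Scheme — status part-time ✓ (not excluded); service 1084 days ≥ 1 month (≈30 days) ✓; site Reno ✗ (not Dayton) → not eligible.

Gym Reimbursement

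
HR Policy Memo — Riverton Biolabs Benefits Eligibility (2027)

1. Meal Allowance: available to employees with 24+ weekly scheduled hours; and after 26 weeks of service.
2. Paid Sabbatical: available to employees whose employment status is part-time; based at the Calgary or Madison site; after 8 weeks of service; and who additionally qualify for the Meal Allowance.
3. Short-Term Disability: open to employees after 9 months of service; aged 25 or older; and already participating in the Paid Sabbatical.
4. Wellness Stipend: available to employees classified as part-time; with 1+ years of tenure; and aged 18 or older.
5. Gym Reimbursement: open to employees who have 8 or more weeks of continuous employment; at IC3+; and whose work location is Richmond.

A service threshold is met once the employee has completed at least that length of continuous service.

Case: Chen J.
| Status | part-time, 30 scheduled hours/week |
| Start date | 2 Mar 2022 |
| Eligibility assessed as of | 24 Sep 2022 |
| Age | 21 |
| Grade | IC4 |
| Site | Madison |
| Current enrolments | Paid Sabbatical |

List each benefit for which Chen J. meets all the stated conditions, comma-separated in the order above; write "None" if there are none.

Service from 2 Mar 2022 to 24 Sep 2022: 206 days.
Meal Allowance — 30 hrs/wk ≥ 24 ✓; service 206 days ≥ 26 weeks (≈182 days) ✓ → eligible.
Paid Sabbatical — status part-time ✓; site Madison ✓; service 206 days ≥ 8 weeks (≈56 days) ✓; eligible for Meal Allowance ✓ → eligible.
Short-Term Disability — service 206 days < 9 months (≈270 days) ✗ → not eligible.
Wellness Stipend — status part-time ✓; service 206 days < 1 year (≈365 days) ✗ → not eligible.
Gym Reimbursement — service 206 days ≥ 8 weeks (≈56 days) ✓; grade IC4 ≥ IC3 ✓; site Madison ✗ (not Richmond) → not eligible.

Meal Allowance, Paid Sabbatical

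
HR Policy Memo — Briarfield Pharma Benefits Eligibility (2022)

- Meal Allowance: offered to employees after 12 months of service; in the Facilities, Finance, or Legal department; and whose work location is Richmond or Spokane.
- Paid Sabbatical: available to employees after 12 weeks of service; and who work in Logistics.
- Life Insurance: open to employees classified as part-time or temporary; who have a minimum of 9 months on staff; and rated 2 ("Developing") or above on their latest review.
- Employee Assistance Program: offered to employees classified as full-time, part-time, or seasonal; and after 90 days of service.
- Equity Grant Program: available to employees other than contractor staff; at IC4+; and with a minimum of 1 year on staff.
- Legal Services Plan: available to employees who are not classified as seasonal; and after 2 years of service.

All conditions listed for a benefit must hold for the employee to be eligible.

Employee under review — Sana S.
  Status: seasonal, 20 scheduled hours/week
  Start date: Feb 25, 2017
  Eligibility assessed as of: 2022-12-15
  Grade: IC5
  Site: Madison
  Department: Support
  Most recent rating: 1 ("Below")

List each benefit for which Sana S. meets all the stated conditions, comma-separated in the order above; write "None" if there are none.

Employee Assistance Program, Equity Grant Program

Service from Feb 25, 2017 to 2022-12-15: 2119 days.
Meal Allowance — service 2119 days ≥ 12 months (≈360 days) ✓; dept Support ✗ → not eligible.
Paid Sabbatical — service 2119 days ≥ 12 weeks (≈84 days) ✓; dept Support ✗ → not eligible.
Life Insurance — status seasonal ✗ (requires part-time or temporary) → not eligible.
Employee Assistance Program — status seasonal ✓; service 2119 days ≥ 90 days ✓ → eligible.
Equity Grant Program — status seasonal ✓ (not excluded); grade IC5 ≥ IC4 ✓; service 2119 days ≥ 1 year (≈365 days) ✓ → eligible.
Legal Services Plan — status seasonal ✗ (excluded) → not eligible.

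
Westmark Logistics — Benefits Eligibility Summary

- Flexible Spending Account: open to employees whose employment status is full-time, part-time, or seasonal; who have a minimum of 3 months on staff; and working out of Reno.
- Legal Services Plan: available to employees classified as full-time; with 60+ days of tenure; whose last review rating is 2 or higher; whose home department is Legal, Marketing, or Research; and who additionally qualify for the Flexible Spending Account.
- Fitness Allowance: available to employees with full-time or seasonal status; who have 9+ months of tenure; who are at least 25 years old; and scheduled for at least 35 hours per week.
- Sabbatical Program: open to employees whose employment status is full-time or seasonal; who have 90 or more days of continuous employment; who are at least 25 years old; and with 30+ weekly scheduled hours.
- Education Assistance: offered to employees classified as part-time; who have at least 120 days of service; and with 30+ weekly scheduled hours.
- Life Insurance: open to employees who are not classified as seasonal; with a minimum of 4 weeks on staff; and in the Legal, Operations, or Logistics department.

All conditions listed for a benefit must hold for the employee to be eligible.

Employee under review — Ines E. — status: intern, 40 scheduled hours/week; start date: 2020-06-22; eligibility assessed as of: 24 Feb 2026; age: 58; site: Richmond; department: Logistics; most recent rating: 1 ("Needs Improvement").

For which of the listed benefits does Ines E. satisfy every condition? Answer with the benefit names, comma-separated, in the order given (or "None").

Life Insurance

Service from 2020-06-22 to 24 Feb 2026: 2073 days.
Flexible Spending Account — status intern ✗ (requires full-time, part-time, or seasonal) → not eligible.
Legal Services Plan — status intern ✗ (requires full-time) → not eligible.
Fitness Allowance — status intern ✗ (requires full-time or seasonal) → not eligible.
Sabbatical Program — status intern ✗ (requires full-time or seasonal) → not eligible.
Education Assistance — status intern ✗ (requires part-time) → not eligible.
Life Insurance — status intern ✓ (not excluded); service 2073 days ≥ 4 weeks (≈28 days) ✓; dept Logistics ✓ → eligible.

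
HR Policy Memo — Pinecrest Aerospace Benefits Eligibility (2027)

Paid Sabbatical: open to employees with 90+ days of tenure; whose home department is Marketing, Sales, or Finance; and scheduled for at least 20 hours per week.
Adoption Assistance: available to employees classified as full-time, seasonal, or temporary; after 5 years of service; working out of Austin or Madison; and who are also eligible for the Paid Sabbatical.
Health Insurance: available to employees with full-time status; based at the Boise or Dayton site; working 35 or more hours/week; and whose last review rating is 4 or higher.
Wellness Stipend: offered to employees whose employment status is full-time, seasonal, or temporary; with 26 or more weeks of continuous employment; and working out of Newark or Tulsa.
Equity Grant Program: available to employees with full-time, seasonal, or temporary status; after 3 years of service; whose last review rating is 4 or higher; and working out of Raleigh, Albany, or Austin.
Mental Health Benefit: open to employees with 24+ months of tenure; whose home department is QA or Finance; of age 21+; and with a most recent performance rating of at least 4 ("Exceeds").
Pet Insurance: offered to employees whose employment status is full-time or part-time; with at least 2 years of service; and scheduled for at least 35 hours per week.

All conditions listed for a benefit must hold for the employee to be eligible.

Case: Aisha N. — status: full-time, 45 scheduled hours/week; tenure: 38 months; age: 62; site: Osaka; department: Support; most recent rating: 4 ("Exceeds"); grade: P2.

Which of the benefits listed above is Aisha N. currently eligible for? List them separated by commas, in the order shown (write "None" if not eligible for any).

Pet Insurance

Paid Sabbatical — service 38 months ≥ 90 days ✓; dept Support ✗ → not eligible.
Adoption Assistance — status full-time ✓; service 38 months < 5 years (≈1825 days) ✗ → not eligible.
Health Insurance — status full-time ✓; site Osaka ✗ (not Boise or Dayton) → not eligible.
Wellness Stipend — status full-time ✓; service 38 months ≥ 26 weeks (≈182 days) ✓; site Osaka ✗ (not Newark or Tulsa) → not eligible.
Equity Grant Program — status full-time ✓; service 38 months ≥ 3 years (≈1095 days) ✓; rating 4 ≥ 4 ✓; site Osaka ✗ (not Raleigh, Albany, or Austin) → not eligible.
Mental Health Benefit — service 38 months ≥ 24 months ✓; dept Support ✗ → not eligible.
Pet Insurance — status full-time ✓; service 38 months ≥ 2 years (≈730 days) ✓; 45 hrs/wk ≥ 35 ✓ → eligible.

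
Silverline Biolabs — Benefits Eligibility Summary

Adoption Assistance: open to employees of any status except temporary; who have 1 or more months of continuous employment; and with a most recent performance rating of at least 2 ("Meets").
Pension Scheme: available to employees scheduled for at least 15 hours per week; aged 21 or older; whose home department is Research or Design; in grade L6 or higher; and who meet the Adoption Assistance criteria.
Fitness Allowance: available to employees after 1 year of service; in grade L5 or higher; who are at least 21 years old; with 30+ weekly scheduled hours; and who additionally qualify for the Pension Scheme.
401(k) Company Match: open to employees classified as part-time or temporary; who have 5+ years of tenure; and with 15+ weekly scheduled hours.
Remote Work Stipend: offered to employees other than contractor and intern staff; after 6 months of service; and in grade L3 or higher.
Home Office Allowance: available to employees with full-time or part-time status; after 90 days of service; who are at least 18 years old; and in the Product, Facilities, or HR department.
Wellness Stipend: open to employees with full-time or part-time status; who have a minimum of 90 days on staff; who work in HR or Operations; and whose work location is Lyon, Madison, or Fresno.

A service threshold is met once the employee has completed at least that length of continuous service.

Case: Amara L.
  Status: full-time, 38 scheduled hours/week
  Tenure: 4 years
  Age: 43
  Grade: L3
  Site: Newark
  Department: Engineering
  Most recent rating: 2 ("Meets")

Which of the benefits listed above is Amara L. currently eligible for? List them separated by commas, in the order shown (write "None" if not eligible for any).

Adoption Assistance — status full-time ✓ (not excluded); service 4 years ≥ 1 month (≈30 days) ✓; rating 2 ≥ 2 ✓ → eligible.
Pension Scheme — 38 hrs/wk ≥ 15 ✓; age 43 ≥ 21 ✓; dept Engineering ✗ → not eligible.
Fitness Allowance — service 4 years ≥ 1 year ✓; grade L3 < L5 ✗ → not eligible.
401(k) Company Match — status full-time ✗ (requires part-time or temporary) → not eligible.
Remote Work Stipend — status full-time ✓ (not excluded); service 4 years ≥ 6 months (≈180 days) ✓; grade L3 ≥ L3 ✓ → eligible.
Home Office Allowance — status full-time ✓; service 4 years ≥ 90 days ✓; age 43 ≥ 18 ✓; dept Engineering ✗ → not eligible.
Wellness Stipend — status full-time ✓; service 4 years ≥ 90 days ✓; dept Engineering ✗ → not eligible.

Adoption Assistance, Remote Work Stipend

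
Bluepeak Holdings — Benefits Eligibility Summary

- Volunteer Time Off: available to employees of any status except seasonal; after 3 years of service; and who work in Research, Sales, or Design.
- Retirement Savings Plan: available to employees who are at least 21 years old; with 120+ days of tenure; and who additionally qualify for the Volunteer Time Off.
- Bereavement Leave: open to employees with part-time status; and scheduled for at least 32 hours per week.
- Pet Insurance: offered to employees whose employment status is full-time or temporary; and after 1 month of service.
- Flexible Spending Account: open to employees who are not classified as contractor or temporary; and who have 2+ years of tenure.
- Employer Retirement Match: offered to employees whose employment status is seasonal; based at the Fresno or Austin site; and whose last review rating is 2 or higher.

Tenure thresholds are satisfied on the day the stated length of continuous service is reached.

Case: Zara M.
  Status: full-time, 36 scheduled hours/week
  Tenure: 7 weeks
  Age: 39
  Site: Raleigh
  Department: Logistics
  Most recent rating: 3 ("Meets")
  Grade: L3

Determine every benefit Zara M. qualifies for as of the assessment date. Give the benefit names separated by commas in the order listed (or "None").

Pet Insurance

Volunteer Time Off — status full-time ✓ (not excluded); service 7 weeks < 3 years (≈1095 days) ✗ → not eligible.
Retirement Savings Plan — age 39 ≥ 21 ✓; service 7 weeks < 120 days ✗ → not eligible.
Bereavement Leave — status full-time ✗ (requires part-time) → not eligible.
Pet Insurance — status full-time ✓; service 7 weeks ≥ 1 month (≈30 days) ✓ → eligible.
Flexible Spending Account — status full-time ✓ (not excluded); service 7 weeks < 2 years (≈730 days) ✗ → not eligible.
Employer Retirement Match — status full-time ✗ (requires seasonal) → not eligible.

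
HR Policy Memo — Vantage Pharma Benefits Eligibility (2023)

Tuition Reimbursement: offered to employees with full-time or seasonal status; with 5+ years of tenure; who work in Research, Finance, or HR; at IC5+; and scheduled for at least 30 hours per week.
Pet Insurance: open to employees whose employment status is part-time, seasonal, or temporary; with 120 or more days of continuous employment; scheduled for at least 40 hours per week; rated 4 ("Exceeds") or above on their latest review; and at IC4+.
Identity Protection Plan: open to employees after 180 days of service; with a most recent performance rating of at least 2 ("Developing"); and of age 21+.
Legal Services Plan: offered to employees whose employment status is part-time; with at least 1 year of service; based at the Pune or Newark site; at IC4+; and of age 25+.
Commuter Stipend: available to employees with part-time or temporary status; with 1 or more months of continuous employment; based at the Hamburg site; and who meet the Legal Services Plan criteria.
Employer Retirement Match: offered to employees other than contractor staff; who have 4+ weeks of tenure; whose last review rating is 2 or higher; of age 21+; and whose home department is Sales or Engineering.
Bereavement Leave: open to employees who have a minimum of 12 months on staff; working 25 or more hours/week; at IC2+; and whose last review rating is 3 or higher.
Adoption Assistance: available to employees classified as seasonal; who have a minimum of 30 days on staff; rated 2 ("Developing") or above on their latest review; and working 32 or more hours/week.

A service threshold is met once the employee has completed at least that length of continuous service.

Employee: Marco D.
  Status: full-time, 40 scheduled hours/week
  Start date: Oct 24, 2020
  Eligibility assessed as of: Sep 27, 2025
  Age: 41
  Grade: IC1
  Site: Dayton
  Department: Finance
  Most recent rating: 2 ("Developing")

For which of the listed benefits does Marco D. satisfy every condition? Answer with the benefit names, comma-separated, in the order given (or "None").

Identity Protection Plan

Service from Oct 24, 2020 to Sep 27, 2025: 1799 days.
Tuition Reimbursement — status full-time ✓; service 1799 days < 5 years (≈1825 days) ✗ → not eligible.
Pet Insurance — status full-time ✗ (requires part-time, seasonal, or temporary) → not eligible.
Identity Protection Plan — service 1799 days ≥ 180 days ✓; rating 2 ≥ 2 ✓; age 41 ≥ 21 ✓ → eligible.
Legal Services Plan — status full-time ✗ (requires part-time) → not eligible.
Commuter Stipend — status full-time ✗ (requires part-time or temporary) → not eligible.
Employer Retirement Match — status full-time ✓ (not excluded); service 1799 days ≥ 4 weeks (≈28 days) ✓; rating 2 ≥ 2 ✓; age 41 ≥ 21 ✓; dept Finance ✗ → not eligible.
Bereavement Leave — service 1799 days ≥ 12 months (≈360 days) ✓; 40 hrs/wk ≥ 25 ✓; grade IC1 < IC2 ✗ → not eligible.
Adoption Assistance — status full-time ✗ (requires seasonal) → not eligible.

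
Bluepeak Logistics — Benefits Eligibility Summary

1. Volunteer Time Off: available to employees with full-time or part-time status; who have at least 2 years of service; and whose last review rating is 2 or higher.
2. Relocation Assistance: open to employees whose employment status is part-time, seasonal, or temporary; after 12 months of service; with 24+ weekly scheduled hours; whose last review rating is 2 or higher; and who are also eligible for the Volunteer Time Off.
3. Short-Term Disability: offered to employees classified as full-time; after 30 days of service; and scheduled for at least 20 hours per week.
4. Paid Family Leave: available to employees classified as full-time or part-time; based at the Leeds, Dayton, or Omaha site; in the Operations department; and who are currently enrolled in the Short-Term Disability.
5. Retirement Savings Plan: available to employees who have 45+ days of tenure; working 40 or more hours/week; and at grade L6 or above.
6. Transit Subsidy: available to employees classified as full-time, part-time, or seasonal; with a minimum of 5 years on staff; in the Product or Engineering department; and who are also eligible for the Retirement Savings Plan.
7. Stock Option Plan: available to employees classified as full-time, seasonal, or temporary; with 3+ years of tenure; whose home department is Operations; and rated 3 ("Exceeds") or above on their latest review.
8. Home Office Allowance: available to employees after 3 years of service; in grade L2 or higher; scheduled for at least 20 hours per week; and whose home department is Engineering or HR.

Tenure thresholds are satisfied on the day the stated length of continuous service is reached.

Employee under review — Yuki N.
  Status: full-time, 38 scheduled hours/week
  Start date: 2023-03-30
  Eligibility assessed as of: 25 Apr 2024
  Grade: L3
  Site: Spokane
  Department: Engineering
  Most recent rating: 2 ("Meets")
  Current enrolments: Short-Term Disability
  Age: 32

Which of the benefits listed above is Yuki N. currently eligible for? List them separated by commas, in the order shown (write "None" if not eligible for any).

Short-Term Disability

Service from 2023-03-30 to 25 Apr 2024: 392 days.
Volunteer Time Off — status full-time ✓; service 392 days < 2 years (≈730 days) ✗ → not eligible.
Relocation Assistance — status full-time ✗ (requires part-time, seasonal, or temporary) → not eligible.
Short-Term Disability — status full-time ✓; service 392 days ≥ 30 days ✓; 38 hrs/wk ≥ 20 ✓ → eligible.
Paid Family Leave — status full-time ✓; site Spokane ✗ (not Leeds, Dayton, or Omaha) → not eligible.
Retirement Savings Plan — service 392 days ≥ 45 days ✓; 38 hrs/wk < 40 ✗ → not eligible.
Transit Subsidy — status full-time ✓; service 392 days < 5 years (≈1825 days) ✗ → not eligible.
Stock Option Plan — status full-time ✓; service 392 days < 3 years (≈1095 days) ✗ → not eligible.
Home Office Allowance — service 392 days < 3 years (≈1095 days) ✗ → not eligible.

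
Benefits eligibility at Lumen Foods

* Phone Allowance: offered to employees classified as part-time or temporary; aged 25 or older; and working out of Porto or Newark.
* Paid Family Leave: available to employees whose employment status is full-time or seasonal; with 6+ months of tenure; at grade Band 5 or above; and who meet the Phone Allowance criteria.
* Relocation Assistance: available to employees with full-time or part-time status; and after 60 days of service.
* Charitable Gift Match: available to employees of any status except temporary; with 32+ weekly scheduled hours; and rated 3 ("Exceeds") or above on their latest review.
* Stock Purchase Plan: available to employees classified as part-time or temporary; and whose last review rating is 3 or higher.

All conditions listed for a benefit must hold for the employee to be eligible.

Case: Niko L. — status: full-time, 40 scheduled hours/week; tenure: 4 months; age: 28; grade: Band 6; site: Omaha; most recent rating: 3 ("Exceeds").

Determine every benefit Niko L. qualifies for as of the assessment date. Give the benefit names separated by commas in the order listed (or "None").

Phone Allowance — status full-time ✗ (requires part-time or temporary) → not eligible.
Paid Family Leave — status full-time ✓; service 4 months < 6 months ✗ → not eligible.
Relocation Assistance — status full-time ✓; service 4 months ≥ 60 days ✓ → eligible.
Charitable Gift Match — status full-time ✓ (not excluded); 40 hrs/wk ≥ 32 ✓; rating 3 ≥ 3 ✓ → eligible.
Stock Purchase Plan — status full-time ✗ (requires part-time or temporary) → not eligible.

Relocation Assistance, Charitable Gift Match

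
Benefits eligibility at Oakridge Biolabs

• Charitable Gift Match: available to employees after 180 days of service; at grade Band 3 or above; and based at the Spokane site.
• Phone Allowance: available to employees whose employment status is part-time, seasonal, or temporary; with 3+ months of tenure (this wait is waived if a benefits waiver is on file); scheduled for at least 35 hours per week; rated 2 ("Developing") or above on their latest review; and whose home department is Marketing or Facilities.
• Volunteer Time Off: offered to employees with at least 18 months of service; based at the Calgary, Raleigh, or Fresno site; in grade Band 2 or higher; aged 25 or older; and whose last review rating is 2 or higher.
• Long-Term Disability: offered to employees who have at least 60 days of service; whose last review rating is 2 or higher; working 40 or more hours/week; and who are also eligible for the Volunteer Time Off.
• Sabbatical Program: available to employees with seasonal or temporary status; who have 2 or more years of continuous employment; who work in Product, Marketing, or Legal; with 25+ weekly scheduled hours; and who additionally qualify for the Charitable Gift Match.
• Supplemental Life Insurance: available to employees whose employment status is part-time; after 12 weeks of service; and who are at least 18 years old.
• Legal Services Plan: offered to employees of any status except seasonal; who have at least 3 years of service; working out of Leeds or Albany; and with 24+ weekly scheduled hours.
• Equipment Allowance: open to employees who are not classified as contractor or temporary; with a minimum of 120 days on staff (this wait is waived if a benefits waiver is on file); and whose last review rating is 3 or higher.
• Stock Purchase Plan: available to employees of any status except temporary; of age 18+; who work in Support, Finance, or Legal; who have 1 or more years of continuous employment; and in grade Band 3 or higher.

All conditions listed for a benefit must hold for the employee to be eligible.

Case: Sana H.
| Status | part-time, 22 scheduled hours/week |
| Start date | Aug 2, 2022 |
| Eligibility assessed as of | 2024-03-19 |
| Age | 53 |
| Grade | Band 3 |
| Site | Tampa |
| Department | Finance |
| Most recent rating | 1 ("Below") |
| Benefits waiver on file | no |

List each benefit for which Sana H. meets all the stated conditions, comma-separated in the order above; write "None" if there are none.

Supplemental Life Insurance, Stock Purchase Plan

Service from Aug 2, 2022 to 2024-03-19: 595 days.
Charitable Gift Match — service 595 days ≥ 180 days ✓; grade Band 3 ≥ Band 3 ✓; site Tampa ✗ (not Spokane) → not eligible.
Phone Allowance — status part-time ✓; no waiver, service 595 days ≥ 3 months (≈90 days) ✓; 22 hrs/wk < 35 ✗ → not eligible.
Volunteer Time Off — service 595 days ≥ 18 months (≈540 days) ✓; site Tampa ✗ (not Calgary, Raleigh, or Fresno) → not eligible.
Long-Term Disability — service 595 days ≥ 60 days ✓; rating 1 < 2 ✗ → not eligible.
Sabbatical Program — status part-time ✗ (requires seasonal or temporary) → not eligible.
Supplemental Life Insurance — status part-time ✓; service 595 days ≥ 12 weeks (≈84 days) ✓; age 53 ≥ 18 ✓ → eligible.
Legal Services Plan — status part-time ✓ (not excluded); service 595 days < 3 years (≈1095 days) ✗ → not eligible.
Equipment Allowance — status part-time ✓ (not excluded); no waiver, service 595 days ≥ 120 days ✓; rating 1 < 3 ✗ → not eligible.
Stock Purchase Plan — status part-time ✓ (not excluded); age 53 ≥ 18 ✓; dept Finance ✓; service 595 days ≥ 1 year (≈365 days) ✓; grade Band 3 ≥ Band 3 ✓ → eligible.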